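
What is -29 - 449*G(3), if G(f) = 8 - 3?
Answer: -2274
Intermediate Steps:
G(f) = 5
-29 - 449*G(3) = -29 - 449*5 = -29 - 2245 = -2274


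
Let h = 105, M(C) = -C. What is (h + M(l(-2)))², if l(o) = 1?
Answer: 10816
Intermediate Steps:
(h + M(l(-2)))² = (105 - 1*1)² = (105 - 1)² = 104² = 10816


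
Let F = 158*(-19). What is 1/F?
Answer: -1/3002 ≈ -0.00033311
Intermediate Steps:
F = -3002
1/F = 1/(-3002) = -1/3002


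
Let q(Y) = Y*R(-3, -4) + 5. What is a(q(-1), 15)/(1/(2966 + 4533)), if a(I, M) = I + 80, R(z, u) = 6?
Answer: 592421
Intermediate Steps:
q(Y) = 5 + 6*Y (q(Y) = Y*6 + 5 = 6*Y + 5 = 5 + 6*Y)
a(I, M) = 80 + I
a(q(-1), 15)/(1/(2966 + 4533)) = (80 + (5 + 6*(-1)))/(1/(2966 + 4533)) = (80 + (5 - 6))/(1/7499) = (80 - 1)/(1/7499) = 79*7499 = 592421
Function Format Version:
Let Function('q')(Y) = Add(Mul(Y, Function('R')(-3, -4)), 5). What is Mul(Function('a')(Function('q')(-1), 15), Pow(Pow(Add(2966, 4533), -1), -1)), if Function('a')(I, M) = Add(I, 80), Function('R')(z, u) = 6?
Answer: 592421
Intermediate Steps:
Function('q')(Y) = Add(5, Mul(6, Y)) (Function('q')(Y) = Add(Mul(Y, 6), 5) = Add(Mul(6, Y), 5) = Add(5, Mul(6, Y)))
Function('a')(I, M) = Add(80, I)
Mul(Function('a')(Function('q')(-1), 15), Pow(Pow(Add(2966, 4533), -1), -1)) = Mul(Add(80, Add(5, Mul(6, -1))), Pow(Pow(Add(2966, 4533), -1), -1)) = Mul(Add(80, Add(5, -6)), Pow(Pow(7499, -1), -1)) = Mul(Add(80, -1), Pow(Rational(1, 7499), -1)) = Mul(79, 7499) = 592421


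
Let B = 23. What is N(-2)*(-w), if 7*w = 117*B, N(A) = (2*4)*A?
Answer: 43056/7 ≈ 6150.9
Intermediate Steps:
N(A) = 8*A
w = 2691/7 (w = (117*23)/7 = (1/7)*2691 = 2691/7 ≈ 384.43)
N(-2)*(-w) = (8*(-2))*(-1*2691/7) = -16*(-2691/7) = 43056/7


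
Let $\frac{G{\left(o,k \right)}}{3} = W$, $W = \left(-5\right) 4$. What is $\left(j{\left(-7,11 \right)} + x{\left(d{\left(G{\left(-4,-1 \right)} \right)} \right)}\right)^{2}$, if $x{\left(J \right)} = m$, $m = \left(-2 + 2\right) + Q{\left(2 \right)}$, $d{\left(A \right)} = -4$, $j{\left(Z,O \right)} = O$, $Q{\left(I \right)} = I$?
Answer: $169$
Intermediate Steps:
$W = -20$
$G{\left(o,k \right)} = -60$ ($G{\left(o,k \right)} = 3 \left(-20\right) = -60$)
$m = 2$ ($m = \left(-2 + 2\right) + 2 = 0 + 2 = 2$)
$x{\left(J \right)} = 2$
$\left(j{\left(-7,11 \right)} + x{\left(d{\left(G{\left(-4,-1 \right)} \right)} \right)}\right)^{2} = \left(11 + 2\right)^{2} = 13^{2} = 169$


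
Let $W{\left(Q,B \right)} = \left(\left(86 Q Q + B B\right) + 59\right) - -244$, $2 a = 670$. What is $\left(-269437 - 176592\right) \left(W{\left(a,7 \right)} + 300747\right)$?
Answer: $-4439080875021$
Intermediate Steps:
$a = 335$ ($a = \frac{1}{2} \cdot 670 = 335$)
$W{\left(Q,B \right)} = 303 + B^{2} + 86 Q^{2}$ ($W{\left(Q,B \right)} = \left(\left(86 Q^{2} + B^{2}\right) + 59\right) + 244 = \left(\left(B^{2} + 86 Q^{2}\right) + 59\right) + 244 = \left(59 + B^{2} + 86 Q^{2}\right) + 244 = 303 + B^{2} + 86 Q^{2}$)
$\left(-269437 - 176592\right) \left(W{\left(a,7 \right)} + 300747\right) = \left(-269437 - 176592\right) \left(\left(303 + 7^{2} + 86 \cdot 335^{2}\right) + 300747\right) = - 446029 \left(\left(303 + 49 + 86 \cdot 112225\right) + 300747\right) = - 446029 \left(\left(303 + 49 + 9651350\right) + 300747\right) = - 446029 \left(9651702 + 300747\right) = \left(-446029\right) 9952449 = -4439080875021$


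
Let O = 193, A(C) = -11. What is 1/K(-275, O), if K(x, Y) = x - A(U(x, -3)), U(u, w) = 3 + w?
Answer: -1/264 ≈ -0.0037879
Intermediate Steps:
K(x, Y) = 11 + x (K(x, Y) = x - 1*(-11) = x + 11 = 11 + x)
1/K(-275, O) = 1/(11 - 275) = 1/(-264) = -1/264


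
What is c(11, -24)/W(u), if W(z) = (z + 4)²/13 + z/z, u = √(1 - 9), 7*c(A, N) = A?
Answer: 429/953 - 2288*I*√2/6671 ≈ 0.45016 - 0.48504*I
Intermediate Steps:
c(A, N) = A/7
u = 2*I*√2 (u = √(-8) = 2*I*√2 ≈ 2.8284*I)
W(z) = 1 + (4 + z)²/13 (W(z) = (4 + z)²*(1/13) + 1 = (4 + z)²/13 + 1 = 1 + (4 + z)²/13)
c(11, -24)/W(u) = ((⅐)*11)/(1 + (4 + 2*I*√2)²/13) = 11/(7*(1 + (4 + 2*I*√2)²/13))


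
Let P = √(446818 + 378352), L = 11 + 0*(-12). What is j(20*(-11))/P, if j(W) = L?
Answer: 11*√825170/825170 ≈ 0.012109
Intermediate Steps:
L = 11 (L = 11 + 0 = 11)
j(W) = 11
P = √825170 ≈ 908.39
j(20*(-11))/P = 11/(√825170) = 11*(√825170/825170) = 11*√825170/825170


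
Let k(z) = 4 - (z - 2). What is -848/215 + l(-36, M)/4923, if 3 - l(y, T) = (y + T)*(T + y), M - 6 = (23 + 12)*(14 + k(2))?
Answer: -27191353/352815 ≈ -77.070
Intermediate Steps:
k(z) = 6 - z (k(z) = 4 - (-2 + z) = 4 + (2 - z) = 6 - z)
M = 636 (M = 6 + (23 + 12)*(14 + (6 - 1*2)) = 6 + 35*(14 + (6 - 2)) = 6 + 35*(14 + 4) = 6 + 35*18 = 6 + 630 = 636)
l(y, T) = 3 - (T + y)**2 (l(y, T) = 3 - (y + T)*(T + y) = 3 - (T + y)*(T + y) = 3 - (T + y)**2)
-848/215 + l(-36, M)/4923 = -848/215 + (3 - (636 - 36)**2)/4923 = -848*1/215 + (3 - 1*600**2)*(1/4923) = -848/215 + (3 - 1*360000)*(1/4923) = -848/215 + (3 - 360000)*(1/4923) = -848/215 - 359997*1/4923 = -848/215 - 119999/1641 = -27191353/352815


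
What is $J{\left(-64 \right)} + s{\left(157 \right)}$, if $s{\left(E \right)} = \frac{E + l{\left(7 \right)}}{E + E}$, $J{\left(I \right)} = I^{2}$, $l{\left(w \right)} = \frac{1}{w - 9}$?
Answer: $\frac{2572601}{628} \approx 4096.5$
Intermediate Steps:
$l{\left(w \right)} = \frac{1}{-9 + w}$
$s{\left(E \right)} = \frac{- \frac{1}{2} + E}{2 E}$ ($s{\left(E \right)} = \frac{E + \frac{1}{-9 + 7}}{E + E} = \frac{E + \frac{1}{-2}}{2 E} = \left(E - \frac{1}{2}\right) \frac{1}{2 E} = \left(- \frac{1}{2} + E\right) \frac{1}{2 E} = \frac{- \frac{1}{2} + E}{2 E}$)
$J{\left(-64 \right)} + s{\left(157 \right)} = \left(-64\right)^{2} + \frac{-1 + 2 \cdot 157}{4 \cdot 157} = 4096 + \frac{1}{4} \cdot \frac{1}{157} \left(-1 + 314\right) = 4096 + \frac{1}{4} \cdot \frac{1}{157} \cdot 313 = 4096 + \frac{313}{628} = \frac{2572601}{628}$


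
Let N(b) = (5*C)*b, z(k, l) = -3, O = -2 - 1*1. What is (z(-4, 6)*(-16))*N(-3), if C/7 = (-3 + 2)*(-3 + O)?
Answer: -30240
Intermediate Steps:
O = -3 (O = -2 - 1 = -3)
C = 42 (C = 7*((-3 + 2)*(-3 - 3)) = 7*(-1*(-6)) = 7*6 = 42)
N(b) = 210*b (N(b) = (5*42)*b = 210*b)
(z(-4, 6)*(-16))*N(-3) = (-3*(-16))*(210*(-3)) = 48*(-630) = -30240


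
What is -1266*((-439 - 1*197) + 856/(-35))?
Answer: 29264856/35 ≈ 8.3614e+5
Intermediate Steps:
-1266*((-439 - 1*197) + 856/(-35)) = -1266*((-439 - 197) + 856*(-1/35)) = -1266*(-636 - 856/35) = -1266*(-23116/35) = 29264856/35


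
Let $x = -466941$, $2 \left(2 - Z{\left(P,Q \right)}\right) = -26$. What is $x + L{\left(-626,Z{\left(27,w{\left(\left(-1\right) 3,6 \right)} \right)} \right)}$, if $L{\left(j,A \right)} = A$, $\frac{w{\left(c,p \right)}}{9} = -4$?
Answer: $-466926$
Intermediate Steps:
$w{\left(c,p \right)} = -36$ ($w{\left(c,p \right)} = 9 \left(-4\right) = -36$)
$Z{\left(P,Q \right)} = 15$ ($Z{\left(P,Q \right)} = 2 - -13 = 2 + 13 = 15$)
$x + L{\left(-626,Z{\left(27,w{\left(\left(-1\right) 3,6 \right)} \right)} \right)} = -466941 + 15 = -466926$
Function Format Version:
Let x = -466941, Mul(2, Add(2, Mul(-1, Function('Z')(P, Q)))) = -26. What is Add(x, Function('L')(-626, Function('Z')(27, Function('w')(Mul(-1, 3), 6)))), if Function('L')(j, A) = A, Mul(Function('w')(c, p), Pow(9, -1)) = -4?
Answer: -466926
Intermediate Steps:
Function('w')(c, p) = -36 (Function('w')(c, p) = Mul(9, -4) = -36)
Function('Z')(P, Q) = 15 (Function('Z')(P, Q) = Add(2, Mul(Rational(-1, 2), -26)) = Add(2, 13) = 15)
Add(x, Function('L')(-626, Function('Z')(27, Function('w')(Mul(-1, 3), 6)))) = Add(-466941, 15) = -466926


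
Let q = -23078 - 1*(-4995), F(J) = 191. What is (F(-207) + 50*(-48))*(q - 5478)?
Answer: 52046249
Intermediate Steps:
q = -18083 (q = -23078 + 4995 = -18083)
(F(-207) + 50*(-48))*(q - 5478) = (191 + 50*(-48))*(-18083 - 5478) = (191 - 2400)*(-23561) = -2209*(-23561) = 52046249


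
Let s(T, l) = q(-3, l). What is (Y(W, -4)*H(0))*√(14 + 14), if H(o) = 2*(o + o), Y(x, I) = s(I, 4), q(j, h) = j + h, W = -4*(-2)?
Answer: 0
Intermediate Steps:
W = 8
q(j, h) = h + j
s(T, l) = -3 + l (s(T, l) = l - 3 = -3 + l)
Y(x, I) = 1 (Y(x, I) = -3 + 4 = 1)
H(o) = 4*o (H(o) = 2*(2*o) = 4*o)
(Y(W, -4)*H(0))*√(14 + 14) = (1*(4*0))*√(14 + 14) = (1*0)*√28 = 0*(2*√7) = 0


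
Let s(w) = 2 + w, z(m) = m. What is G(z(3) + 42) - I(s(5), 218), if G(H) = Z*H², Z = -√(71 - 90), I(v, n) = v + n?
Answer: -225 - 2025*I*√19 ≈ -225.0 - 8826.8*I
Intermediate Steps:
I(v, n) = n + v
Z = -I*√19 (Z = -√(-19) = -I*√19 ≈ -4.3589*I)
G(H) = -I*√19*H² (G(H) = (-I*√19)*H² = -I*√19*H²)
G(z(3) + 42) - I(s(5), 218) = -I*√19*(3 + 42)² - (218 + (2 + 5)) = -1*I*√19*45² - (218 + 7) = -1*I*√19*2025 - 1*225 = -2025*I*√19 - 225 = -225 - 2025*I*√19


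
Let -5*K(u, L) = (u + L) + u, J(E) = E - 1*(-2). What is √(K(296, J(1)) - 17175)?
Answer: I*√17294 ≈ 131.51*I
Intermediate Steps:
J(E) = 2 + E (J(E) = E + 2 = 2 + E)
K(u, L) = -2*u/5 - L/5 (K(u, L) = -((u + L) + u)/5 = -((L + u) + u)/5 = -(L + 2*u)/5 = -2*u/5 - L/5)
√(K(296, J(1)) - 17175) = √((-⅖*296 - (2 + 1)/5) - 17175) = √((-592/5 - ⅕*3) - 17175) = √((-592/5 - ⅗) - 17175) = √(-119 - 17175) = √(-17294) = I*√17294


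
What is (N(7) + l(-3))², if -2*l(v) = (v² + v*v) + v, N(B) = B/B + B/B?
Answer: 121/4 ≈ 30.250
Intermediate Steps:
N(B) = 2 (N(B) = 1 + 1 = 2)
l(v) = -v² - v/2 (l(v) = -((v² + v*v) + v)/2 = -((v² + v²) + v)/2 = -(2*v² + v)/2 = -(v + 2*v²)/2 = -v² - v/2)
(N(7) + l(-3))² = (2 - 1*(-3)*(½ - 3))² = (2 - 1*(-3)*(-5/2))² = (2 - 15/2)² = (-11/2)² = 121/4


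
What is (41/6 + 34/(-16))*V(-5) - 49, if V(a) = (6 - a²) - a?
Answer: -1379/12 ≈ -114.92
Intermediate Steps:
V(a) = 6 - a - a²
(41/6 + 34/(-16))*V(-5) - 49 = (41/6 + 34/(-16))*(6 - 1*(-5) - 1*(-5)²) - 49 = (41*(⅙) + 34*(-1/16))*(6 + 5 - 1*25) - 49 = (41/6 - 17/8)*(6 + 5 - 25) - 49 = (113/24)*(-14) - 49 = -791/12 - 49 = -1379/12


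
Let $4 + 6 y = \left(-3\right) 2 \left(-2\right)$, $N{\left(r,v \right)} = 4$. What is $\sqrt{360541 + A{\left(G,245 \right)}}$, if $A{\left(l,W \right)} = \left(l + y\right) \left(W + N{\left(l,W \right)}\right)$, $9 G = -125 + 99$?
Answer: $\frac{\sqrt{3241383}}{3} \approx 600.13$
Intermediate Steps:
$G = - \frac{26}{9}$ ($G = \frac{-125 + 99}{9} = \frac{1}{9} \left(-26\right) = - \frac{26}{9} \approx -2.8889$)
$y = \frac{4}{3}$ ($y = - \frac{2}{3} + \frac{\left(-3\right) 2 \left(-2\right)}{6} = - \frac{2}{3} + \frac{\left(-6\right) \left(-2\right)}{6} = - \frac{2}{3} + \frac{1}{6} \cdot 12 = - \frac{2}{3} + 2 = \frac{4}{3} \approx 1.3333$)
$A{\left(l,W \right)} = \left(4 + W\right) \left(\frac{4}{3} + l\right)$ ($A{\left(l,W \right)} = \left(l + \frac{4}{3}\right) \left(W + 4\right) = \left(\frac{4}{3} + l\right) \left(4 + W\right) = \left(4 + W\right) \left(\frac{4}{3} + l\right)$)
$\sqrt{360541 + A{\left(G,245 \right)}} = \sqrt{360541 + \left(\frac{16}{3} + 4 \left(- \frac{26}{9}\right) + \frac{4}{3} \cdot 245 + 245 \left(- \frac{26}{9}\right)\right)} = \sqrt{360541 + \left(\frac{16}{3} - \frac{104}{9} + \frac{980}{3} - \frac{6370}{9}\right)} = \sqrt{360541 - \frac{1162}{3}} = \sqrt{\frac{1080461}{3}} = \frac{\sqrt{3241383}}{3}$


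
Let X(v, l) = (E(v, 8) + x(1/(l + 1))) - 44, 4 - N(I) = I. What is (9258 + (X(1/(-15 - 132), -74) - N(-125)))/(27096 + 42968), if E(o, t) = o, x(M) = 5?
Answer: 1336229/10299408 ≈ 0.12974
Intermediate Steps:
N(I) = 4 - I
X(v, l) = -39 + v (X(v, l) = (v + 5) - 44 = (5 + v) - 44 = -39 + v)
(9258 + (X(1/(-15 - 132), -74) - N(-125)))/(27096 + 42968) = (9258 + ((-39 + 1/(-15 - 132)) - (4 - 1*(-125))))/(27096 + 42968) = (9258 + ((-39 + 1/(-147)) - (4 + 125)))/70064 = (9258 + ((-39 - 1/147) - 1*129))*(1/70064) = (9258 + (-5734/147 - 129))*(1/70064) = (9258 - 24697/147)*(1/70064) = (1336229/147)*(1/70064) = 1336229/10299408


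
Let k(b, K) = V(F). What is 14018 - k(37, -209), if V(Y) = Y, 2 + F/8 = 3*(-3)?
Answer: 14106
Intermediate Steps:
F = -88 (F = -16 + 8*(3*(-3)) = -16 + 8*(-9) = -16 - 72 = -88)
k(b, K) = -88
14018 - k(37, -209) = 14018 - 1*(-88) = 14018 + 88 = 14106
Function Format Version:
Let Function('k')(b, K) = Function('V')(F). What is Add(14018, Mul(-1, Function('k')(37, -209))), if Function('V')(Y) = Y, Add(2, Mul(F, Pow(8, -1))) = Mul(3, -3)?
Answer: 14106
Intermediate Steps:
F = -88 (F = Add(-16, Mul(8, Mul(3, -3))) = Add(-16, Mul(8, -9)) = Add(-16, -72) = -88)
Function('k')(b, K) = -88
Add(14018, Mul(-1, Function('k')(37, -209))) = Add(14018, Mul(-1, -88)) = Add(14018, 88) = 14106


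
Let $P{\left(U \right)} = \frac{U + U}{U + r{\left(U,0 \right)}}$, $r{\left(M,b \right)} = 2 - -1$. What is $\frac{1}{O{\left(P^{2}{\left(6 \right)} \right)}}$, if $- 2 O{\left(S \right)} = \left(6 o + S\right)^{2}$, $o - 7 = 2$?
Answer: $- \frac{81}{126002} \approx -0.00064285$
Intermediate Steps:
$o = 9$ ($o = 7 + 2 = 9$)
$r{\left(M,b \right)} = 3$ ($r{\left(M,b \right)} = 2 + 1 = 3$)
$P{\left(U \right)} = \frac{2 U}{3 + U}$ ($P{\left(U \right)} = \frac{U + U}{U + 3} = \frac{2 U}{3 + U}$)
$O{\left(S \right)} = - \frac{\left(54 + S\right)^{2}}{2}$ ($O{\left(S \right)} = - \frac{\left(6 \cdot 9 + S\right)^{2}}{2} = - \frac{\left(54 + S\right)^{2}}{2}$)
$\frac{1}{O{\left(P^{2}{\left(6 \right)} \right)}} = \frac{1}{\left(- \frac{1}{2}\right) \left(54 + \left(2 \cdot 6 \frac{1}{3 + 6}\right)^{2}\right)^{2}} = \frac{1}{\left(- \frac{1}{2}\right) \left(54 + \left(2 \cdot 6 \cdot \frac{1}{9}\right)^{2}\right)^{2}} = \frac{1}{\left(- \frac{1}{2}\right) \left(54 + \left(\frac{4}{3}\right)^{2}\right)^{2}} = \frac{1}{\left(- \frac{1}{2}\right) \left(54 + \frac{16}{9}\right)^{2}} = \frac{1}{\left(- \frac{1}{2}\right) \left(\frac{502}{9}\right)^{2}} = \frac{1}{\left(- \frac{1}{2}\right) \frac{252004}{81}} = \frac{1}{- \frac{126002}{81}} = - \frac{81}{126002}$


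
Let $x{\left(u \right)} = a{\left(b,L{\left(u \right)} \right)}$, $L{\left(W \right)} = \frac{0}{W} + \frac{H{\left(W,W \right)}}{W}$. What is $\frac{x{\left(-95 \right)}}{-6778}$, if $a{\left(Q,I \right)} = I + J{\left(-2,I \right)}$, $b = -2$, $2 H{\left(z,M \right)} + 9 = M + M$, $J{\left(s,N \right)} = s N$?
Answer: $\frac{199}{1287820} \approx 0.00015452$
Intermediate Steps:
$J{\left(s,N \right)} = N s$
$H{\left(z,M \right)} = - \frac{9}{2} + M$ ($H{\left(z,M \right)} = - \frac{9}{2} + \frac{M + M}{2} = - \frac{9}{2} + \frac{2 M}{2} = - \frac{9}{2} + M$)
$L{\left(W \right)} = \frac{- \frac{9}{2} + W}{W}$ ($L{\left(W \right)} = \frac{0}{W} + \frac{- \frac{9}{2} + W}{W} = 0 + \frac{- \frac{9}{2} + W}{W} = \frac{- \frac{9}{2} + W}{W}$)
$a{\left(Q,I \right)} = - I$ ($a{\left(Q,I \right)} = I + I \left(-2\right) = I - 2 I = - I$)
$x{\left(u \right)} = - \frac{- \frac{9}{2} + u}{u}$
$\frac{x{\left(-95 \right)}}{-6778} = \frac{\frac{1}{-95} \left(\frac{9}{2} - -95\right)}{-6778} = - \frac{\frac{9}{2} + 95}{95} \left(- \frac{1}{6778}\right) = \left(- \frac{1}{95}\right) \frac{199}{2} \left(- \frac{1}{6778}\right) = \left(- \frac{199}{190}\right) \left(- \frac{1}{6778}\right) = \frac{199}{1287820}$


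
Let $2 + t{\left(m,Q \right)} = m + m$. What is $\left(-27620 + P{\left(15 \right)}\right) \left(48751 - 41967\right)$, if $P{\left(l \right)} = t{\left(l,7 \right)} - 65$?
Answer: $-187625088$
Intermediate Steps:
$t{\left(m,Q \right)} = -2 + 2 m$ ($t{\left(m,Q \right)} = -2 + \left(m + m\right) = -2 + 2 m$)
$P{\left(l \right)} = -67 + 2 l$ ($P{\left(l \right)} = \left(-2 + 2 l\right) - 65 = -67 + 2 l$)
$\left(-27620 + P{\left(15 \right)}\right) \left(48751 - 41967\right) = \left(-27620 + \left(-67 + 2 \cdot 15\right)\right) \left(48751 - 41967\right) = \left(-27620 + \left(-67 + 30\right)\right) 6784 = \left(-27620 - 37\right) 6784 = \left(-27657\right) 6784 = -187625088$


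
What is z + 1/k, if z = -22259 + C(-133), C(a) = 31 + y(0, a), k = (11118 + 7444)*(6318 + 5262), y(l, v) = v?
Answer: -4806451333559/214947960 ≈ -22361.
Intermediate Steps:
k = 214947960 (k = 18562*11580 = 214947960)
C(a) = 31 + a
z = -22361 (z = -22259 + (31 - 133) = -22259 - 102 = -22361)
z + 1/k = -22361 + 1/214947960 = -4806451333559/214947960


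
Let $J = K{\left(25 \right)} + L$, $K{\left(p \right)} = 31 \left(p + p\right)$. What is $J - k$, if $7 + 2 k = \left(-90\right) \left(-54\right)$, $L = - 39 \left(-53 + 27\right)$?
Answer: $\frac{275}{2} \approx 137.5$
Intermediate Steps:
$L = 1014$ ($L = \left(-39\right) \left(-26\right) = 1014$)
$K{\left(p \right)} = 62 p$ ($K{\left(p \right)} = 31 \cdot 2 p = 62 p$)
$J = 2564$ ($J = 62 \cdot 25 + 1014 = 1550 + 1014 = 2564$)
$k = \frac{4853}{2}$ ($k = - \frac{7}{2} + \frac{\left(-90\right) \left(-54\right)}{2} = - \frac{7}{2} + \frac{1}{2} \cdot 4860 = - \frac{7}{2} + 2430 = \frac{4853}{2} \approx 2426.5$)
$J - k = 2564 - \frac{4853}{2} = \frac{275}{2}$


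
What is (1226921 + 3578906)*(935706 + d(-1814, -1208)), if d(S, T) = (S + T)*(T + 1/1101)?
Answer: 24266992006391420/1101 ≈ 2.2041e+13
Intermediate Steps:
d(S, T) = (1/1101 + T)*(S + T) (d(S, T) = (S + T)*(T + 1/1101) = (S + T)*(1/1101 + T) = (1/1101 + T)*(S + T))
(1226921 + 3578906)*(935706 + d(-1814, -1208)) = (1226921 + 3578906)*(935706 + ((-1208)² + (1/1101)*(-1814) + (1/1101)*(-1208) - 1814*(-1208))) = 4805827*(935706 + (1459264 - 1814/1101 - 1208/1101 + 2191312)) = 4805827*(935706 + 4019281154/1101) = 4805827*(5049493460/1101) = 24266992006391420/1101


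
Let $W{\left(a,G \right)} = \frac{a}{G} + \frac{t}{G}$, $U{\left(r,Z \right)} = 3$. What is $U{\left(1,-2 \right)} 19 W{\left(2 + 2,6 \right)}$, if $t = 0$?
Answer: $38$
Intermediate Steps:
$W{\left(a,G \right)} = \frac{a}{G}$ ($W{\left(a,G \right)} = \frac{a}{G} + \frac{0}{G} = \frac{a}{G} + 0 = \frac{a}{G}$)
$U{\left(1,-2 \right)} 19 W{\left(2 + 2,6 \right)} = 3 \cdot 19 \frac{2 + 2}{6} = 57 \cdot 4 \cdot \frac{1}{6} = 57 \cdot \frac{2}{3} = 38$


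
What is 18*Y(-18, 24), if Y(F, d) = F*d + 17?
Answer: -7470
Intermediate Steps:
Y(F, d) = 17 + F*d
18*Y(-18, 24) = 18*(17 - 18*24) = 18*(17 - 432) = 18*(-415) = -7470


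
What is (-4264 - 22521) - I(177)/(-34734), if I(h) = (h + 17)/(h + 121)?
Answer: -138622178213/5175366 ≈ -26785.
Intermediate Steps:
I(h) = (17 + h)/(121 + h)
(-4264 - 22521) - I(177)/(-34734) = (-4264 - 22521) - (17 + 177)/(121 + 177)/(-34734) = -26785 - 194/298*(-1)/34734 = -26785 - (1/298)*194*(-1)/34734 = -26785 - 97*(-1)/(149*34734) = -26785 - 1*(-97/5175366) = -26785 + 97/5175366 = -138622178213/5175366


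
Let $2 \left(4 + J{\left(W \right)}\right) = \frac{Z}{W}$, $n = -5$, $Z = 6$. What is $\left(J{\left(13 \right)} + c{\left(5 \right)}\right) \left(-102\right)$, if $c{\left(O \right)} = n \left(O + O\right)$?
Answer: $\frac{71298}{13} \approx 5484.5$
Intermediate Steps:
$c{\left(O \right)} = - 10 O$ ($c{\left(O \right)} = - 5 \left(O + O\right) = - 5 \cdot 2 O = - 10 O$)
$J{\left(W \right)} = -4 + \frac{3}{W}$ ($J{\left(W \right)} = -4 + \frac{6 \frac{1}{W}}{2} = -4 + \frac{3}{W}$)
$\left(J{\left(13 \right)} + c{\left(5 \right)}\right) \left(-102\right) = \left(\left(-4 + \frac{3}{13}\right) - 50\right) \left(-102\right) = \left(- \frac{49}{13} - 50\right) \left(-102\right) = \left(- \frac{699}{13}\right) \left(-102\right) = \frac{71298}{13}$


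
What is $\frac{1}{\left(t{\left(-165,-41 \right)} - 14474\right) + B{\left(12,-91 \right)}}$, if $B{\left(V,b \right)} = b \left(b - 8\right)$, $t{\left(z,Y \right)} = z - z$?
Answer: $- \frac{1}{5465} \approx -0.00018298$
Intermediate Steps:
$t{\left(z,Y \right)} = 0$
$B{\left(V,b \right)} = b \left(-8 + b\right)$
$\frac{1}{\left(t{\left(-165,-41 \right)} - 14474\right) + B{\left(12,-91 \right)}} = \frac{1}{\left(0 - 14474\right) - 91 \left(-8 - 91\right)} = \frac{1}{-14474 - -9009} = \frac{1}{-14474 + 9009} = \frac{1}{-5465} = - \frac{1}{5465}$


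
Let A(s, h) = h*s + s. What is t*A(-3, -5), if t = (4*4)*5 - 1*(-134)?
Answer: 2568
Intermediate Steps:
A(s, h) = s + h*s
t = 214 (t = 16*5 + 134 = 80 + 134 = 214)
t*A(-3, -5) = 214*(-3*(1 - 5)) = 214*(-3*(-4)) = 214*12 = 2568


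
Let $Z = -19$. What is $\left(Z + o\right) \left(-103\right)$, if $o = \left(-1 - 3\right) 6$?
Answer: $4429$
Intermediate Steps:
$o = -24$ ($o = \left(-4\right) 6 = -24$)
$\left(Z + o\right) \left(-103\right) = \left(-19 - 24\right) \left(-103\right) = \left(-43\right) \left(-103\right) = 4429$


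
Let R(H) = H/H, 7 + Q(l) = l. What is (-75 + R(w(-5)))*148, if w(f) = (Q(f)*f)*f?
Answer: -10952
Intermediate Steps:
Q(l) = -7 + l
w(f) = f²*(-7 + f) (w(f) = ((-7 + f)*f)*f = (f*(-7 + f))*f = f²*(-7 + f))
R(H) = 1
(-75 + R(w(-5)))*148 = (-75 + 1)*148 = -74*148 = -10952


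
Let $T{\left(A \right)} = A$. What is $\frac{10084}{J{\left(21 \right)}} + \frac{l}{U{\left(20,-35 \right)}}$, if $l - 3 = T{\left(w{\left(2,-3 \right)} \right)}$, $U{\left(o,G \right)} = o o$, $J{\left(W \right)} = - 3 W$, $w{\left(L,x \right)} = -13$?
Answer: $- \frac{403423}{2520} \approx -160.09$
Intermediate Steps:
$U{\left(o,G \right)} = o^{2}$
$l = -10$ ($l = 3 - 13 = -10$)
$\frac{10084}{J{\left(21 \right)}} + \frac{l}{U{\left(20,-35 \right)}} = \frac{10084}{\left(-3\right) 21} - \frac{10}{20^{2}} = \frac{10084}{-63} - \frac{10}{400} = 10084 \left(- \frac{1}{63}\right) - \frac{1}{40} = - \frac{10084}{63} - \frac{1}{40} = - \frac{403423}{2520}$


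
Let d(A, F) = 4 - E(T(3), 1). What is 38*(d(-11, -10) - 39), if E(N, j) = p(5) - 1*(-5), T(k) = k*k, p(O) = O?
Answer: -1710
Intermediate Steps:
T(k) = k²
E(N, j) = 10 (E(N, j) = 5 - 1*(-5) = 5 + 5 = 10)
d(A, F) = -6 (d(A, F) = 4 - 1*10 = 4 - 10 = -6)
38*(d(-11, -10) - 39) = 38*(-6 - 39) = 38*(-45) = -1710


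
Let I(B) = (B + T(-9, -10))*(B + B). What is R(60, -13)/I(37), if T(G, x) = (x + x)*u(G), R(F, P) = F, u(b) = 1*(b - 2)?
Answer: 30/9509 ≈ 0.0031549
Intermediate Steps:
u(b) = -2 + b (u(b) = 1*(-2 + b) = -2 + b)
T(G, x) = 2*x*(-2 + G) (T(G, x) = (x + x)*(-2 + G) = (2*x)*(-2 + G) = 2*x*(-2 + G))
I(B) = 2*B*(220 + B) (I(B) = (B + 2*(-10)*(-2 - 9))*(B + B) = (B + 2*(-10)*(-11))*(2*B) = (B + 220)*(2*B) = (220 + B)*(2*B) = 2*B*(220 + B))
R(60, -13)/I(37) = 60/((2*37*(220 + 37))) = 60/((2*37*257)) = 60/19018 = 60*(1/19018) = 30/9509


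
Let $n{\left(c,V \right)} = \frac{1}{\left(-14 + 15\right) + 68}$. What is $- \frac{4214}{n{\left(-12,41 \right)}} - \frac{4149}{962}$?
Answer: $- \frac{279721041}{962} \approx -2.9077 \cdot 10^{5}$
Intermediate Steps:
$n{\left(c,V \right)} = \frac{1}{69}$ ($n{\left(c,V \right)} = \frac{1}{1 + 68} = \frac{1}{69}$)
$- \frac{4214}{n{\left(-12,41 \right)}} - \frac{4149}{962} = - 4214 \frac{1}{\frac{1}{69}} - \frac{4149}{962} = \left(-4214\right) 69 - \frac{4149}{962} = -290766 - \frac{4149}{962} = - \frac{279721041}{962}$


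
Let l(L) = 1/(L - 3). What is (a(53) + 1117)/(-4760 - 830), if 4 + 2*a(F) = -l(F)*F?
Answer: -111447/559000 ≈ -0.19937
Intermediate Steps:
l(L) = 1/(-3 + L)
a(F) = -2 - F/(2*(-3 + F)) (a(F) = -2 + (-F/(-3 + F))/2 = -2 - F/(2*(-3 + F)))
(a(53) + 1117)/(-4760 - 830) = ((12 - 5*53)/(2*(-3 + 53)) + 1117)/(-4760 - 830) = ((½)*(12 - 265)/50 + 1117)/(-5590) = ((½)*(1/50)*(-253) + 1117)*(-1/5590) = (-253/100 + 1117)*(-1/5590) = (111447/100)*(-1/5590) = -111447/559000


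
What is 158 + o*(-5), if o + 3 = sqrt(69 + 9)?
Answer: 173 - 5*sqrt(78) ≈ 128.84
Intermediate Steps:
o = -3 + sqrt(78) (o = -3 + sqrt(69 + 9) = -3 + sqrt(78) ≈ 5.8318)
158 + o*(-5) = 158 + (-3 + sqrt(78))*(-5) = 158 + (15 - 5*sqrt(78)) = 173 - 5*sqrt(78)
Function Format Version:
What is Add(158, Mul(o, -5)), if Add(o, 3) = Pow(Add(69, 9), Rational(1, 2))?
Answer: Add(173, Mul(-5, Pow(78, Rational(1, 2)))) ≈ 128.84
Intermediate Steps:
o = Add(-3, Pow(78, Rational(1, 2))) (o = Add(-3, Pow(Add(69, 9), Rational(1, 2))) = Add(-3, Pow(78, Rational(1, 2))) ≈ 5.8318)
Add(158, Mul(o, -5)) = Add(158, Mul(Add(-3, Pow(78, Rational(1, 2))), -5)) = Add(158, Add(15, Mul(-5, Pow(78, Rational(1, 2))))) = Add(173, Mul(-5, Pow(78, Rational(1, 2))))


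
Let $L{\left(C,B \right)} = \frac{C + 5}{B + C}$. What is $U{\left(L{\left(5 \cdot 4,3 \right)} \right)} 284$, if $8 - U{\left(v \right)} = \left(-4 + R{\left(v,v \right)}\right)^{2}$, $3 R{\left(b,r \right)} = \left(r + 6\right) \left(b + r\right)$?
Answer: $\frac{4799982832}{2518569} \approx 1905.8$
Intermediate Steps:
$R{\left(b,r \right)} = \frac{\left(6 + r\right) \left(b + r\right)}{3}$ ($R{\left(b,r \right)} = \frac{\left(r + 6\right) \left(b + r\right)}{3} = \frac{\left(6 + r\right) \left(b + r\right)}{3}$)
$L{\left(C,B \right)} = \frac{5 + C}{B + C}$
$U{\left(v \right)} = 8 - \left(-4 + 4 v + \frac{2 v^{2}}{3}\right)^{2}$ ($U{\left(v \right)} = 8 - \left(-4 + \left(2 v + 2 v + \frac{v^{2}}{3} + \frac{v v}{3}\right)\right)^{2} = 8 - \left(-4 + \left(2 v + 2 v + \frac{v^{2}}{3} + \frac{v^{2}}{3}\right)\right)^{2} = 8 - \left(-4 + \left(4 v + \frac{2 v^{2}}{3}\right)\right)^{2} = 8 - \left(-4 + 4 v + \frac{2 v^{2}}{3}\right)^{2}$)
$U{\left(L{\left(5 \cdot 4,3 \right)} \right)} 284 = \left(8 - \frac{4 \left(-6 + \left(\frac{5 + 5 \cdot 4}{3 + 5 \cdot 4}\right)^{2} + 6 \frac{5 + 5 \cdot 4}{3 + 5 \cdot 4}\right)^{2}}{9}\right) 284 = \left(8 - \frac{4 \left(-6 + \left(\frac{5 + 20}{3 + 20}\right)^{2} + 6 \frac{5 + 20}{3 + 20}\right)^{2}}{9}\right) 284 = \left(8 - \frac{4 \left(-6 + \left(\frac{1}{23} \cdot 25\right)^{2} + 6 \cdot \frac{1}{23} \cdot 25\right)^{2}}{9}\right) 284 = \left(8 - \frac{4 \left(-6 + \left(\frac{25}{23}\right)^{2} + 6 \cdot \frac{25}{23}\right)^{2}}{9}\right) 284 = \left(8 - \frac{4 \left(-6 + \frac{625}{529} + \frac{150}{23}\right)^{2}}{9}\right) 284 = \left(8 - \frac{4 \left(\frac{901}{529}\right)^{2}}{9}\right) 284 = \left(8 - \frac{3247204}{2518569}\right) 284 = \frac{16901348}{2518569} \cdot 284 = \frac{4799982832}{2518569}$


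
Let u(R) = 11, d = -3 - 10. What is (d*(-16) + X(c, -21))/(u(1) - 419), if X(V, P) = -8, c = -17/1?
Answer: -25/51 ≈ -0.49020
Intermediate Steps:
c = -17 (c = -17*1 = -17)
d = -13
(d*(-16) + X(c, -21))/(u(1) - 419) = (-13*(-16) - 8)/(11 - 419) = (208 - 8)/(-408) = 200*(-1/408) = -25/51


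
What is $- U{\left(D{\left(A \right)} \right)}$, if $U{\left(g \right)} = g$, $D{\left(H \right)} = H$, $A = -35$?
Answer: $35$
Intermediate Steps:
$- U{\left(D{\left(A \right)} \right)} = \left(-1\right) \left(-35\right) = 35$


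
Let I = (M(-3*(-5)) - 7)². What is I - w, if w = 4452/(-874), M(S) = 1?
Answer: 17958/437 ≈ 41.094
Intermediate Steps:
w = -2226/437 (w = 4452*(-1/874) = -2226/437 ≈ -5.0938)
I = 36 (I = (1 - 7)² = (-6)² = 36)
I - w = 36 - 1*(-2226/437) = 36 + 2226/437 = 17958/437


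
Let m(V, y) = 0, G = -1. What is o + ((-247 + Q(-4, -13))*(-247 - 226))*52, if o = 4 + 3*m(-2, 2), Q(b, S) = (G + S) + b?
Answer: 6517944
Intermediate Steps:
Q(b, S) = -1 + S + b (Q(b, S) = (-1 + S) + b = -1 + S + b)
o = 4 (o = 4 + 3*0 = 4 + 0 = 4)
o + ((-247 + Q(-4, -13))*(-247 - 226))*52 = 4 + ((-247 + (-1 - 13 - 4))*(-247 - 226))*52 = 4 + ((-247 - 18)*(-473))*52 = 4 - 265*(-473)*52 = 4 + 125345*52 = 4 + 6517940 = 6517944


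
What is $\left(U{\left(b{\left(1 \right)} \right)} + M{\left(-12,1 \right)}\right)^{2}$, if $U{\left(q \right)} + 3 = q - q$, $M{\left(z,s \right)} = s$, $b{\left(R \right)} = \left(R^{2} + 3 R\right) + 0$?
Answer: $4$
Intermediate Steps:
$b{\left(R \right)} = R^{2} + 3 R$
$U{\left(q \right)} = -3$ ($U{\left(q \right)} = -3 + \left(q - q\right) = -3 + 0 = -3$)
$\left(U{\left(b{\left(1 \right)} \right)} + M{\left(-12,1 \right)}\right)^{2} = \left(-3 + 1\right)^{2} = \left(-2\right)^{2} = 4$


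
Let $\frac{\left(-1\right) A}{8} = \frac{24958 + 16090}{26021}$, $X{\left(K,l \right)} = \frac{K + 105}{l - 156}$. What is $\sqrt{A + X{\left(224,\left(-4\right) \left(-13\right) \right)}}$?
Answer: $\frac{i \sqrt{28897204433370}}{1353092} \approx 3.9728 i$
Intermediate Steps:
$X{\left(K,l \right)} = \frac{105 + K}{-156 + l}$
$A = - \frac{328384}{26021}$ ($A = - 8 \frac{24958 + 16090}{26021} = - 8 \cdot 41048 \cdot \frac{1}{26021} = \left(-8\right) \frac{41048}{26021} = - \frac{328384}{26021} \approx -12.62$)
$\sqrt{A + X{\left(224,\left(-4\right) \left(-13\right) \right)}} = \sqrt{- \frac{328384}{26021} + \frac{105 + 224}{-156 - -52}} = \sqrt{- \frac{328384}{26021} + \frac{1}{-156 + 52} \cdot 329} = \sqrt{- \frac{328384}{26021} + \frac{1}{-104} \cdot 329} = \sqrt{- \frac{328384}{26021} - \frac{329}{104}} = \sqrt{- \frac{42712845}{2706184}} = \frac{i \sqrt{28897204433370}}{1353092}$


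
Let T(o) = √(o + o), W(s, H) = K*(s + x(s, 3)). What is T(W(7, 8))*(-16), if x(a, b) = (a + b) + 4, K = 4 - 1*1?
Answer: -48*√14 ≈ -179.60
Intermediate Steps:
K = 3 (K = 4 - 1 = 3)
x(a, b) = 4 + a + b
W(s, H) = 21 + 6*s (W(s, H) = 3*(s + (4 + s + 3)) = 3*(s + (7 + s)) = 3*(7 + 2*s) = 21 + 6*s)
T(o) = √2*√o (T(o) = √(2*o) = √2*√o)
T(W(7, 8))*(-16) = (√2*√(21 + 6*7))*(-16) = (√2*√(21 + 42))*(-16) = (√2*√63)*(-16) = (√2*(3*√7))*(-16) = (3*√14)*(-16) = -48*√14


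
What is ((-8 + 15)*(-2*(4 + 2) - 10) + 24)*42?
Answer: -5460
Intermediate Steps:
((-8 + 15)*(-2*(4 + 2) - 10) + 24)*42 = (7*(-2*6 - 10) + 24)*42 = (7*(-12 - 10) + 24)*42 = (7*(-22) + 24)*42 = (-154 + 24)*42 = -130*42 = -5460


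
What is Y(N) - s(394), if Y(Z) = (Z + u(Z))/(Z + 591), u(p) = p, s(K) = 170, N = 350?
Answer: -159270/941 ≈ -169.26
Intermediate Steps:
Y(Z) = 2*Z/(591 + Z) (Y(Z) = (Z + Z)/(Z + 591) = (2*Z)/(591 + Z) = 2*Z/(591 + Z))
Y(N) - s(394) = 2*350/(591 + 350) - 1*170 = 2*350/941 - 170 = 2*350*(1/941) - 170 = 700/941 - 170 = -159270/941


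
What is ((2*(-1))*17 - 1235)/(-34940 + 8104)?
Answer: 1269/26836 ≈ 0.047287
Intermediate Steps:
((2*(-1))*17 - 1235)/(-34940 + 8104) = (-2*17 - 1235)/(-26836) = (-34 - 1235)*(-1/26836) = -1269*(-1/26836) = 1269/26836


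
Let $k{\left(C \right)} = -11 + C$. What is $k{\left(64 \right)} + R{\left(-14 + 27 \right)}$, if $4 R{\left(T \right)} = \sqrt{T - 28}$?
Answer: $53 + \frac{i \sqrt{15}}{4} \approx 53.0 + 0.96825 i$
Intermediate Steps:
$R{\left(T \right)} = \frac{\sqrt{-28 + T}}{4}$ ($R{\left(T \right)} = \frac{\sqrt{T - 28}}{4} = \frac{\sqrt{-28 + T}}{4}$)
$k{\left(64 \right)} + R{\left(-14 + 27 \right)} = \left(-11 + 64\right) + \frac{\sqrt{-28 + \left(-14 + 27\right)}}{4} = 53 + \frac{\sqrt{-28 + 13}}{4} = 53 + \frac{\sqrt{-15}}{4} = 53 + \frac{i \sqrt{15}}{4}$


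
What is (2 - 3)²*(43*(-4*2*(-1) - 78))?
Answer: -3010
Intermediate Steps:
(2 - 3)²*(43*(-4*2*(-1) - 78)) = (-1)²*(43*(-8*(-1) - 78)) = 1*(43*(8 - 78)) = 1*(43*(-70)) = 1*(-3010) = -3010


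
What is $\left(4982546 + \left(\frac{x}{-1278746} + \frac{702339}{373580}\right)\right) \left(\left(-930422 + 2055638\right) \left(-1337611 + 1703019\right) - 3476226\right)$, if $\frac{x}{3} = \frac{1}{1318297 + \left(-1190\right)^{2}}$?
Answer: $\frac{669007894754161199684765486041720719}{326564884727399990} \approx 2.0486 \cdot 10^{18}$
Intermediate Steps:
$x = \frac{3}{2734397}$ ($x = \frac{3}{1318297 + \left(-1190\right)^{2}} = \frac{3}{1318297 + 1416100} = \frac{3}{2734397} \approx 1.0971 \cdot 10^{-6}$)
$\left(4982546 + \left(\frac{x}{-1278746} + \frac{702339}{373580}\right)\right) \left(\left(-930422 + 2055638\right) \left(-1337611 + 1703019\right) - 3476226\right) = \left(4982546 + \left(\frac{3}{2734397 \left(-1278746\right)} + \frac{702339}{373580}\right)\right) \left(\left(-930422 + 2055638\right) \left(-1337611 + 1703019\right) - 3476226\right) = \left(4982546 + \left(\frac{3}{2734397} \left(- \frac{1}{1278746}\right) + 702339 \cdot \frac{1}{373580}\right)\right) \left(1125216 \cdot 365408 - 3476226\right) = \left(4982546 + \left(- \frac{3}{3496599226162} + \frac{702339}{373580}\right)\right) \left(411162928128 - 3476226\right) = \left(4982546 + \frac{1227899001951136089}{653129769454799980}\right) 411159451902 = \frac{3254250348176937772285169}{653129769454799980} \cdot 411159451902 = \frac{669007894754161199684765486041720719}{326564884727399990}$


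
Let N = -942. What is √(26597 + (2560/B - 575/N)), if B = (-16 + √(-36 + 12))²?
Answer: √942*√((726894961 - 200439592*I*√6)/(29 - 8*I*√6))/942 ≈ 163.11 + 0.015692*I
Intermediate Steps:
B = (-16 + 2*I*√6)² (B = (-16 + √(-24))² = (-16 + 2*I*√6)² ≈ 232.0 - 156.77*I)
√(26597 + (2560/B - 575/N)) = √(26597 + (2560/(232 - 64*I*√6) - 575/(-942))) = √(26597 + (2560/(232 - 64*I*√6) - 575*(-1/942))) = √(26597 + (2560/(232 - 64*I*√6) + 575/942)) = √(26597 + (575/942 + 2560/(232 - 64*I*√6))) = √(25054949/942 + 2560/(232 - 64*I*√6))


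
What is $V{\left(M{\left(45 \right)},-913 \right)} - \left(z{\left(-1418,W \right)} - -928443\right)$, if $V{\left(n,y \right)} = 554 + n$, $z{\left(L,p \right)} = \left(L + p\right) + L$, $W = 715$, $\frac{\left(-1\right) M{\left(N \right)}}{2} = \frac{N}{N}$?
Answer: $-925770$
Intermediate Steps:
$M{\left(N \right)} = -2$ ($M{\left(N \right)} = - 2 \frac{N}{N} = \left(-2\right) 1 = -2$)
$z{\left(L,p \right)} = p + 2 L$
$V{\left(M{\left(45 \right)},-913 \right)} - \left(z{\left(-1418,W \right)} - -928443\right) = \left(554 - 2\right) - \left(\left(715 + 2 \left(-1418\right)\right) - -928443\right) = 552 - \left(\left(715 - 2836\right) + 928443\right) = 552 - \left(-2121 + 928443\right) = 552 - 926322 = -925770$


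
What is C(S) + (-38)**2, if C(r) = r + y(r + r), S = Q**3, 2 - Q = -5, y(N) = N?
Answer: 2473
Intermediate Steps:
Q = 7 (Q = 2 - 1*(-5) = 2 + 5 = 7)
S = 343 (S = 7**3 = 343)
C(r) = 3*r (C(r) = r + (r + r) = r + 2*r = 3*r)
C(S) + (-38)**2 = 3*343 + (-38)**2 = 1029 + 1444 = 2473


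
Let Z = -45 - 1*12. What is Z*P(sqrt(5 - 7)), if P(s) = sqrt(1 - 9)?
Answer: -114*I*sqrt(2) ≈ -161.22*I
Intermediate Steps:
P(s) = 2*I*sqrt(2) (P(s) = sqrt(-8) = 2*I*sqrt(2))
Z = -57 (Z = -45 - 12 = -57)
Z*P(sqrt(5 - 7)) = -114*I*sqrt(2)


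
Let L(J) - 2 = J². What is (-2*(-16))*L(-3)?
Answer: 352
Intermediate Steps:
L(J) = 2 + J²
(-2*(-16))*L(-3) = (-2*(-16))*(2 + (-3)²) = 32*(2 + 9) = 32*11 = 352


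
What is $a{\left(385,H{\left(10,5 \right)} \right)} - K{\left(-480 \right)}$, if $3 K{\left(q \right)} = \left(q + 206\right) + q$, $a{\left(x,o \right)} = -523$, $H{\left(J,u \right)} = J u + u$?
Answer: $- \frac{815}{3} \approx -271.67$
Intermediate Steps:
$H{\left(J,u \right)} = u + J u$
$K{\left(q \right)} = \frac{206}{3} + \frac{2 q}{3}$ ($K{\left(q \right)} = \frac{\left(q + 206\right) + q}{3} = \frac{\left(206 + q\right) + q}{3} = \frac{206 + 2 q}{3} = \frac{206}{3} + \frac{2 q}{3}$)
$a{\left(385,H{\left(10,5 \right)} \right)} - K{\left(-480 \right)} = -523 - \left(\frac{206}{3} + \frac{2}{3} \left(-480\right)\right) = -523 - \left(\frac{206}{3} - 320\right) = -523 - - \frac{754}{3} = -523 + \frac{754}{3} = - \frac{815}{3}$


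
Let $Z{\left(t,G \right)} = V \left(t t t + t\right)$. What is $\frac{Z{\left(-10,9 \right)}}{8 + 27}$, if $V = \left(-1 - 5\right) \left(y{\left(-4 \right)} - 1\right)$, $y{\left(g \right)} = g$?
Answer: $- \frac{6060}{7} \approx -865.71$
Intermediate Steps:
$V = 30$ ($V = \left(-1 - 5\right) \left(-4 - 1\right) = \left(-6\right) \left(-5\right) = 30$)
$Z{\left(t,G \right)} = 30 t + 30 t^{3}$ ($Z{\left(t,G \right)} = 30 \left(t t t + t\right) = 30 \left(t^{2} t + t\right) = 30 \left(t^{3} + t\right) = 30 \left(t + t^{3}\right) = 30 t + 30 t^{3}$)
$\frac{Z{\left(-10,9 \right)}}{8 + 27} = \frac{30 \left(-10\right) \left(1 + \left(-10\right)^{2}\right)}{8 + 27} = \frac{30 \left(-10\right) \left(1 + 100\right)}{35} = \frac{30 \left(-10\right) 101}{35} = \frac{1}{35} \left(-30300\right) = - \frac{6060}{7}$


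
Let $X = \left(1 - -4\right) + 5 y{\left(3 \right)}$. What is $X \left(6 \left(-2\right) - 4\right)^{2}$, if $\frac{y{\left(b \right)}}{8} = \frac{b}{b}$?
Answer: $11520$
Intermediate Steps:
$y{\left(b \right)} = 8$ ($y{\left(b \right)} = 8 \frac{b}{b} = 8 \cdot 1 = 8$)
$X = 45$ ($X = \left(1 - -4\right) + 5 \cdot 8 = \left(1 + 4\right) + 40 = 5 + 40 = 45$)
$X \left(6 \left(-2\right) - 4\right)^{2} = 45 \left(6 \left(-2\right) - 4\right)^{2} = 45 \left(-12 - 4\right)^{2} = 45 \left(-16\right)^{2} = 45 \cdot 256 = 11520$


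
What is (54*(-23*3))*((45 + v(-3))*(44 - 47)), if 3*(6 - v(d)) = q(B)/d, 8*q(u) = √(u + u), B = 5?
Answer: 570078 + 621*√10/4 ≈ 5.7057e+5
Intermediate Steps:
q(u) = √2*√u/8 (q(u) = √(u + u)/8 = √(2*u)/8 = (√2*√u)/8 = √2*√u/8)
v(d) = 6 - √10/(24*d) (v(d) = 6 - √2*√5/8/(3*d) = 6 - √10/8/(3*d) = 6 - √10/(24*d))
(54*(-23*3))*((45 + v(-3))*(44 - 47)) = (54*(-23*3))*((45 + (6 - 1/24*√10/(-3)))*(44 - 47)) = (54*(-69))*((45 + (6 - 1/24*√10*(-⅓)))*(-3)) = -3726*(45 + (6 + √10/72))*(-3) = -3726*(51 + √10/72)*(-3) = -3726*(-153 - √10/24) = 570078 + 621*√10/4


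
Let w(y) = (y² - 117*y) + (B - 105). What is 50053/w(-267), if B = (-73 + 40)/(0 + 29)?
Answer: 1451537/2970234 ≈ 0.48869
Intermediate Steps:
B = -33/29 ≈ -1.1379
w(y) = -3078/29 + y² - 117*y (w(y) = (y² - 117*y) + (-33/29 - 105) = (y² - 117*y) - 3078/29 = -3078/29 + y² - 117*y)
50053/w(-267) = 50053/(-3078/29 + (-267)² - 117*(-267)) = 50053/(-3078/29 + 71289 + 31239) = 50053/(2970234/29) = 50053*(29/2970234) = 1451537/2970234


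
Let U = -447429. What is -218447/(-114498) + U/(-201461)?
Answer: 95238276709/23066881578 ≈ 4.1288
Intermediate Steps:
-218447/(-114498) + U/(-201461) = -218447/(-114498) - 447429/(-201461) = -218447*(-1/114498) - 447429*(-1/201461) = 218447/114498 + 447429/201461 = 95238276709/23066881578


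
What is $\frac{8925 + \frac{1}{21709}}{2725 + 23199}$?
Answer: $\frac{96876413}{281392058} \approx 0.34428$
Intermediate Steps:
$\frac{8925 + \frac{1}{21709}}{2725 + 23199} = \frac{8925 + \frac{1}{21709}}{25924} = \frac{193752826}{21709} \cdot \frac{1}{25924} = \frac{96876413}{281392058}$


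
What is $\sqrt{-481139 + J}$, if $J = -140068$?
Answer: $3 i \sqrt{69023} \approx 788.17 i$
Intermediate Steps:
$\sqrt{-481139 + J} = \sqrt{-481139 - 140068} = \sqrt{-621207} = 3 i \sqrt{69023}$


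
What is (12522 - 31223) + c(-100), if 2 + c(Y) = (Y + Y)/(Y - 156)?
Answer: -598471/32 ≈ -18702.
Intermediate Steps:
c(Y) = -2 + 2*Y/(-156 + Y) (c(Y) = -2 + (Y + Y)/(Y - 156) = -2 + (2*Y)/(-156 + Y) = -2 + 2*Y/(-156 + Y))
(12522 - 31223) + c(-100) = (12522 - 31223) + 312/(-156 - 100) = -18701 + 312/(-256) = -18701 + 312*(-1/256) = -18701 - 39/32 = -598471/32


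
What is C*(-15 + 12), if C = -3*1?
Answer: 9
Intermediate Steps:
C = -3
C*(-15 + 12) = -3*(-15 + 12) = -3*(-3) = 9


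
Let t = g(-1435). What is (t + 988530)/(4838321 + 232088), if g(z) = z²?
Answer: 3047755/5070409 ≈ 0.60109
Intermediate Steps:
t = 2059225 (t = (-1435)² = 2059225)
(t + 988530)/(4838321 + 232088) = (2059225 + 988530)/(4838321 + 232088) = 3047755/5070409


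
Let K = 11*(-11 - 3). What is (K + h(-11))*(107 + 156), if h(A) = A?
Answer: -43395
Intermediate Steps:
K = -154 (K = 11*(-14) = -154)
(K + h(-11))*(107 + 156) = (-154 - 11)*(107 + 156) = -165*263 = -43395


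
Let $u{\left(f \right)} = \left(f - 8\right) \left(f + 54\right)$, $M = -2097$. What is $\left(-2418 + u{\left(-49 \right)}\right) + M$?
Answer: $-4800$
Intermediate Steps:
$u{\left(f \right)} = \left(-8 + f\right) \left(54 + f\right)$
$\left(-2418 + u{\left(-49 \right)}\right) + M = \left(-2418 + \left(-432 + \left(-49\right)^{2} + 46 \left(-49\right)\right)\right) - 2097 = \left(-2418 - 285\right) - 2097 = -2703 - 2097 = -4800$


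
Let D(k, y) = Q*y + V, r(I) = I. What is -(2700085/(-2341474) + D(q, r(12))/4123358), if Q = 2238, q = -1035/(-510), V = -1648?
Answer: 5537196604419/4827367774846 ≈ 1.1470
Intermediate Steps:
q = 69/34 (q = -1035*(-1/510) = 69/34 ≈ 2.0294)
D(k, y) = -1648 + 2238*y (D(k, y) = 2238*y - 1648 = -1648 + 2238*y)
-(2700085/(-2341474) + D(q, r(12))/4123358) = -(2700085/(-2341474) + (-1648 + 2238*12)/4123358) = -(2700085*(-1/2341474) + (-1648 + 26856)*(1/4123358)) = -(-2700085/2341474 + 25208*(1/4123358)) = -(-2700085/2341474 + 12604/2061679) = -1*(-5537196604419/4827367774846) = 5537196604419/4827367774846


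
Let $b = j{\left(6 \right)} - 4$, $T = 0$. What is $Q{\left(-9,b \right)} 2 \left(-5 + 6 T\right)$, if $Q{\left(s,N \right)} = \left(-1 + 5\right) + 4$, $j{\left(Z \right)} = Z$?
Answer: $-80$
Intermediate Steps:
$b = 2$ ($b = 6 - 4 = 2$)
$Q{\left(s,N \right)} = 8$ ($Q{\left(s,N \right)} = 4 + 4 = 8$)
$Q{\left(-9,b \right)} 2 \left(-5 + 6 T\right) = 8 \cdot 2 \left(-5 + 6 \cdot 0\right) = 8 \cdot 2 \left(-5 + 0\right) = 8 \cdot 2 \left(-5\right) = 8 \left(-10\right) = -80$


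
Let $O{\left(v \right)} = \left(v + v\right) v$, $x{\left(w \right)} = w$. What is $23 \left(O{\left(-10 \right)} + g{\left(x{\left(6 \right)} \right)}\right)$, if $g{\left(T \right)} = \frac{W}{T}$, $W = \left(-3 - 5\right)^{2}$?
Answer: $\frac{14536}{3} \approx 4845.3$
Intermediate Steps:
$W = 64$ ($W = \left(-8\right)^{2} = 64$)
$O{\left(v \right)} = 2 v^{2}$ ($O{\left(v \right)} = 2 v v = 2 v^{2}$)
$g{\left(T \right)} = \frac{64}{T}$
$23 \left(O{\left(-10 \right)} + g{\left(x{\left(6 \right)} \right)}\right) = 23 \left(2 \left(-10\right)^{2} + \frac{64}{6}\right) = 23 \left(2 \cdot 100 + 64 \cdot \frac{1}{6}\right) = 23 \left(200 + \frac{32}{3}\right) = 23 \cdot \frac{632}{3} = \frac{14536}{3}$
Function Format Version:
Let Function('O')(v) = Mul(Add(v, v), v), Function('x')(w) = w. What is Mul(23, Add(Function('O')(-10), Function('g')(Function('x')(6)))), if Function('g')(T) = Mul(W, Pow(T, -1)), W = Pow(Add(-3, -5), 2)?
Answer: Rational(14536, 3) ≈ 4845.3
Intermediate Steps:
W = 64 (W = Pow(-8, 2) = 64)
Function('O')(v) = Mul(2, Pow(v, 2)) (Function('O')(v) = Mul(Mul(2, v), v) = Mul(2, Pow(v, 2)))
Function('g')(T) = Mul(64, Pow(T, -1))
Mul(23, Add(Function('O')(-10), Function('g')(Function('x')(6)))) = Mul(23, Add(Mul(2, Pow(-10, 2)), Mul(64, Pow(6, -1)))) = Mul(23, Add(Mul(2, 100), Mul(64, Rational(1, 6)))) = Mul(23, Add(200, Rational(32, 3))) = Mul(23, Rational(632, 3)) = Rational(14536, 3)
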